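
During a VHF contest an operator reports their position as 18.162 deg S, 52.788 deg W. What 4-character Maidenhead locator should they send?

GH31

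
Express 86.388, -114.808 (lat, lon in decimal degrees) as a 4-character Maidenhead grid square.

Add 180° to longitude and 90° to latitude: 65.19, 176.39.
Field (20°×10°, letters A–R): lon ⌊65.19/20⌋ = 3 → D; lat ⌊176.39/10⌋ = 17 → R.
Square (2°×1°, digits 0–9): lon ⌊5.19/2⌋ = 2; lat ⌊6.39/1⌋ = 6.

DR26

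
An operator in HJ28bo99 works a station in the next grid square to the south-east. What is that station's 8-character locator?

HJ28co08

Longitude extended square 9; +1 → 10, wraps to 0, carry into subsquare.
Longitude subsquare b = 1; +1 → 2 = c.
Latitude extended square 9; −1 → 8.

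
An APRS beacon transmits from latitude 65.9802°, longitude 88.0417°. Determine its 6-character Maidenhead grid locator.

Add 180° to longitude and 90° to latitude: 268.0417, 155.9802.
Field (20°×10°, letters A–R): 268.0417/20 → 13 → N, 155.9802/10 → 15 → P; chars NP.
Square (2°×1°, digits 0–9): 8.0417/2 → 4, 5.9802/1 → 5; chars 45.
Subsquare (5′×2.5′, letters a–x): 0.0417/0.0833333 → 0 → a, 0.9802/0.0416667 → 23 → x; chars ax.

NP45ax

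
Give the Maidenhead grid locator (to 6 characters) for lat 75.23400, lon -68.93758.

Shift to the Maidenhead origin (180°W, 90°S): lon 111.0624, lat 165.2340.
Field: 111.0624/20 → 5 → F, 165.2340/10 → 16 → Q; chars FQ.
Square: 11.0624/2 → 5, 5.2340/1 → 5; chars 55.
Subsquare: 1.0624/0.0833333 → 12 → m, 0.2340/0.0416667 → 5 → f; chars mf.

FQ55mf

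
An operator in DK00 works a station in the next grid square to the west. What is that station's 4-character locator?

CK90

Longitude square 0; −1 → -1, wraps to 9, carry into field.
Longitude field D = 3; −1 → 2 = C.
The latitude characters are unchanged.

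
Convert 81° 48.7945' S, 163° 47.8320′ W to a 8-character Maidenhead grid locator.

AA88ce44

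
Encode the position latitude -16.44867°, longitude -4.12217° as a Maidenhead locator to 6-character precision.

IH73wn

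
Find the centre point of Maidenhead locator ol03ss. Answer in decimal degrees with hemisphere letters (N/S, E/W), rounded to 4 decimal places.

23.7708° N, 101.5417° E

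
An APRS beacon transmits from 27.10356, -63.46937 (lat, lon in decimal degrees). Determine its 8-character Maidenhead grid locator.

FL87gc34

Add 180° to longitude and 90° to latitude: 116.53063, 117.10356.
Field: lon ⌊116.53063/20⌋ = 5 → F; lat ⌊117.10356/10⌋ = 11 → L.
Square: lon ⌊16.53063/2⌋ = 8; lat ⌊7.10356/1⌋ = 7.
Subsquare: lon ⌊0.53063/0.0833333⌋ = 6 → g; lat ⌊0.10356/0.0416667⌋ = 2 → c.
Extended square: lon ⌊0.03063/0.00833333⌋ = 3; lat ⌊0.02023/0.00416667⌋ = 4.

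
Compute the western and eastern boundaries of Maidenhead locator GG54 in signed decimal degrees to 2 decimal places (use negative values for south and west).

Field G=6, G=6: +6·20° lon, +6·10° lat → SW at lon -60°, lat -30°.
Square 5, 4: +5·2° lon, +4·1° lat → SW at lon -50°, lat -26°.
Cell spans 2° lon × 1° lat.
west -50.00, east -48.00.

-50.00, -48.00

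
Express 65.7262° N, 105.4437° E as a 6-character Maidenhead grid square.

OP25rr

Offset from 180°W / 90°S: lon 285.4437°, lat 155.7262°.
Field: 285.4437/20 → 14 → O, 155.7262/10 → 15 → P; chars OP.
Square: 5.4437/2 → 2, 5.7262/1 → 5; chars 25.
Subsquare: 1.4437/0.0833333 → 17 → r, 0.7262/0.0416667 → 17 → r; chars rr.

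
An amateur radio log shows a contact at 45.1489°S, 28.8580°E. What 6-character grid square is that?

KE44ku

Offset from 180°W / 90°S: lon 208.8580°, lat 44.8511°.
Field (20°×10°, letters A–R): 208.8580/20 → 10 → K, 44.8511/10 → 4 → E; chars KE.
Square (2°×1°, digits 0–9): 8.8580/2 → 4, 4.8511/1 → 4; chars 44.
Subsquare (5′×2.5′, letters a–x): 0.8580/0.0833333 → 10 → k, 0.8511/0.0416667 → 20 → u; chars ku.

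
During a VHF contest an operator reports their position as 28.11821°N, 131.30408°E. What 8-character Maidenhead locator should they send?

PL58pc68

Shift to the Maidenhead origin (180°W, 90°S): lon 311.30408, lat 118.11821.
Field (20°×10°, letters A–R): 311.30408/20 → 15 → P, 118.11821/10 → 11 → L; chars PL.
Square (2°×1°, digits 0–9): 11.30408/2 → 5, 8.11821/1 → 8; chars 58.
Subsquare (5′×2.5′, letters a–x): 1.30408/0.0833333 → 15 → p, 0.11821/0.0416667 → 2 → c; chars pc.
Extended square (30″×15″, digits 0–9): 0.05408/0.00833333 → 6, 0.03488/0.00416667 → 8; chars 68.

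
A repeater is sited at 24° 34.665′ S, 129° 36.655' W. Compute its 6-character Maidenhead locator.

Offset from 180°W / 90°S: lon 50.3891°, lat 65.4222°.
Field (20°×10°, letters A–R): lon ⌊50.3891/20⌋ = 2 → C; lat ⌊65.4222/10⌋ = 6 → G.
Square (2°×1°, digits 0–9): lon ⌊10.3891/2⌋ = 5; lat ⌊5.4222/1⌋ = 5.
Subsquare (5′×2.5′, letters a–x): lon ⌊0.3891/0.0833333⌋ = 4 → e; lat ⌊0.4222/0.0416667⌋ = 10 → k.

CG55ek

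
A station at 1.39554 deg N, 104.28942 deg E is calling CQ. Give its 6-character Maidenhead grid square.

OJ21dj

Offset from 180°W / 90°S: lon 284.2894°, lat 91.3955°.
Field: 284.2894/20 → 14 → O, 91.3955/10 → 9 → J; chars OJ.
Square: 4.2894/2 → 2, 1.3955/1 → 1; chars 21.
Subsquare: 0.2894/0.0833333 → 3 → d, 0.3955/0.0416667 → 9 → j; chars dj.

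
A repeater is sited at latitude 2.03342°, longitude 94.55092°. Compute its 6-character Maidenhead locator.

Offset from 180°W / 90°S: lon 274.5509°, lat 92.0334°.
Field: 274.5509/20 → 13 → N, 92.0334/10 → 9 → J; chars NJ.
Square: 14.5509/2 → 7, 2.0334/1 → 2; chars 72.
Subsquare: 0.5509/0.0833333 → 6 → g, 0.0334/0.0416667 → 0 → a; chars ga.

NJ72ga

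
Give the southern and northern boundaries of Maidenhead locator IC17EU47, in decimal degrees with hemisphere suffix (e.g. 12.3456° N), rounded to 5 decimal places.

Field I=8, C=2: +8·20° lon, +2·10° lat → SW at lon -20°, lat -70°.
Square 1, 7: +1·2° lon, +7·1° lat → SW at lon -18°, lat -63°.
Subsquare e=4, u=20: +4·0.0833333° lon, +20·0.0416667° lat → SW at lon -17.6667°, lat -62.1667°.
Extended square 4, 7: +4·0.00833333° lon, +7·0.00416667° lat → SW at lon -17.6333°, lat -62.1375°.
Cell spans 0.00833333° lon × 0.00416667° lat.
south 62.13750° S, north 62.13333° S.

62.13750° S, 62.13333° S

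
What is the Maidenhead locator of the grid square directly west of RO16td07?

Longitude extended square 0; −1 → -1, wraps to 9, carry into subsquare.
Longitude subsquare t = 19; −1 → 18 = s.
The latitude characters are unchanged.

RO16sd97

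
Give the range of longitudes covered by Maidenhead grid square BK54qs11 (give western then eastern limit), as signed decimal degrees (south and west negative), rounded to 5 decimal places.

-148.65833, -148.65000

Field B=1, K=10: +1·20° lon, +10·10° lat → SW at lon -160°, lat 10°.
Square 5, 4: +5·2° lon, +4·1° lat → SW at lon -150°, lat 14°.
Subsquare q=16, s=18: +16·0.0833333° lon, +18·0.0416667° lat → SW at lon -148.667°, lat 14.75°.
Extended square 1, 1: +1·0.00833333° lon, +1·0.00416667° lat → SW at lon -148.658°, lat 14.7542°.
Cell spans 0.00833333° lon × 0.00416667° lat.
west -148.65833, east -148.65000.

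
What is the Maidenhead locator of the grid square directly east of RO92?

AO02

Longitude square 9; +1 → 10, wraps to 0, carry into field.
Longitude field R = 17; +1 → 18, wraps to 0 = A, wrapping around the antimeridian.
The latitude characters are unchanged.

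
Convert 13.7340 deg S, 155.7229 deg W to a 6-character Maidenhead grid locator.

Add 180° to longitude and 90° to latitude: 24.2771, 76.2660.
Field: 24.2771/20 → 1 → B, 76.2660/10 → 7 → H; chars BH.
Square: 4.2771/2 → 2, 6.2660/1 → 6; chars 26.
Subsquare: 0.2771/0.0833333 → 3 → d, 0.2660/0.0416667 → 6 → g; chars dg.

BH26dg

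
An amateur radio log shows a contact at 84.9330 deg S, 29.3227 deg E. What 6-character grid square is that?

KA45pb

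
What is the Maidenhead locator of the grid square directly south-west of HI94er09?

HI94dr98

Longitude extended square 0; −1 → -1, wraps to 9, carry into subsquare.
Longitude subsquare e = 4; −1 → 3 = d.
Latitude extended square 9; −1 → 8.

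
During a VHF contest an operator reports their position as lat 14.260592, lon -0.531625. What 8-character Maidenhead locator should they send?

Offset from 180°W / 90°S: lon 179.46838°, lat 104.26059°.
Field: lon ⌊179.46838/20⌋ = 8 → I; lat ⌊104.26059/10⌋ = 10 → K.
Square: lon ⌊19.46838/2⌋ = 9; lat ⌊4.26059/1⌋ = 4.
Subsquare: lon ⌊1.46838/0.0833333⌋ = 17 → r; lat ⌊0.26059/0.0416667⌋ = 6 → g.
Extended square: lon ⌊0.05171/0.00833333⌋ = 6; lat ⌊0.01059/0.00416667⌋ = 2.

IK94rg62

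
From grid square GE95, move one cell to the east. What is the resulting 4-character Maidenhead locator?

Longitude square 9; +1 → 10, wraps to 0, carry into field.
Longitude field G = 6; +1 → 7 = H.
The latitude characters are unchanged.

HE05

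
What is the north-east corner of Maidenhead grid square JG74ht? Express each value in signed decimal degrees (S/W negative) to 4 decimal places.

Field J=9, G=6: +9·20° lon, +6·10° lat → SW at lon 0°, lat -30°.
Square 7, 4: +7·2° lon, +4·1° lat → SW at lon 14°, lat -26°.
Subsquare h=7, t=19: +7·0.0833333° lon, +19·0.0416667° lat → SW at lon 14.5833°, lat -25.2083°.
Cell spans 0.0833333° lon × 0.0416667° lat. NE corner is SW corner plus one full cell.
latitude -25.1667, longitude 14.6667.

-25.1667, 14.6667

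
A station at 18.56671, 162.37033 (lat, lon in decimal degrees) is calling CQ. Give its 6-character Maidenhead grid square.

Offset from 180°W / 90°S: lon 342.3703°, lat 108.5667°.
Field: 342.3703/20 → 17 → R, 108.5667/10 → 10 → K; chars RK.
Square: 2.3703/2 → 1, 8.5667/1 → 8; chars 18.
Subsquare: 0.3703/0.0833333 → 4 → e, 0.5667/0.0416667 → 13 → n; chars en.

RK18en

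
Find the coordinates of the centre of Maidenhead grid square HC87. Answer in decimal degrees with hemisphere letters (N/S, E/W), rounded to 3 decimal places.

Field H=7, C=2: +7·20° lon, +2·10° lat → SW at lon -40°, lat -70°.
Square 8, 7: +8·2° lon, +7·1° lat → SW at lon -24°, lat -63°.
Cell spans 2° lon × 1° lat. Centre is SW corner plus half of each.
latitude 62.500° S, longitude 23.000° W.

62.500° S, 23.000° W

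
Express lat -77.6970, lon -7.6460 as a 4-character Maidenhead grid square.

Shift to the Maidenhead origin (180°W, 90°S): lon 172.35, lat 12.30.
Field: 172.35/20 → 8 → I, 12.30/10 → 1 → B; chars IB.
Square: 12.35/2 → 6, 2.30/1 → 2; chars 62.

IB62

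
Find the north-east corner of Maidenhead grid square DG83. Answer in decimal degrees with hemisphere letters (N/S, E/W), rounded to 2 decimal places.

Field D=3, G=6: +3·20° lon, +6·10° lat → SW at lon -120°, lat -30°.
Square 8, 3: +8·2° lon, +3·1° lat → SW at lon -104°, lat -27°.
Cell spans 2° lon × 1° lat. NE corner is SW corner plus one full cell.
latitude 26.00° S, longitude 102.00° W.

26.00° S, 102.00° W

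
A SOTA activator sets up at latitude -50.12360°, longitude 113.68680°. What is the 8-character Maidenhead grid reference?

OD69uv20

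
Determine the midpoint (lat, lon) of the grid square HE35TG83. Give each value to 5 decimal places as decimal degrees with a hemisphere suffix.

Field H=7, E=4: +7·20° lon, +4·10° lat → SW at lon -40°, lat -50°.
Square 3, 5: +3·2° lon, +5·1° lat → SW at lon -34°, lat -45°.
Subsquare t=19, g=6: +19·0.0833333° lon, +6·0.0416667° lat → SW at lon -32.4167°, lat -44.75°.
Extended square 8, 3: +8·0.00833333° lon, +3·0.00416667° lat → SW at lon -32.35°, lat -44.7375°.
Cell spans 0.00833333° lon × 0.00416667° lat. Centre is SW corner plus half of each.
latitude 44.73542° S, longitude 32.34583° W.

44.73542° S, 32.34583° W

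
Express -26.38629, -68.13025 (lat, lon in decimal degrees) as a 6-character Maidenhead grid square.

FG53wo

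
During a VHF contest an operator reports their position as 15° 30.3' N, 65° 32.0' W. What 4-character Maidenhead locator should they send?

Add 180° to longitude and 90° to latitude: 114.47, 105.50.
Field: lon ⌊114.47/20⌋ = 5 → F; lat ⌊105.50/10⌋ = 10 → K.
Square: lon ⌊14.47/2⌋ = 7; lat ⌊5.50/1⌋ = 5.

FK75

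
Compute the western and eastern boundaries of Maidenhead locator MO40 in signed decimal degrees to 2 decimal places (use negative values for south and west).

68.00, 70.00

Field M=12, O=14: +12·20° lon, +14·10° lat → SW at lon 60°, lat 50°.
Square 4, 0: +4·2° lon, +0·1° lat → SW at lon 68°, lat 50°.
Cell spans 2° lon × 1° lat.
west 68.00, east 70.00.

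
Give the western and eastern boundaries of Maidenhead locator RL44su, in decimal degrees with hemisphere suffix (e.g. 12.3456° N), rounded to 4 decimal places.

Field R=17, L=11: +17·20° lon, +11·10° lat → SW at lon 160°, lat 20°.
Square 4, 4: +4·2° lon, +4·1° lat → SW at lon 168°, lat 24°.
Subsquare s=18, u=20: +18·0.0833333° lon, +20·0.0416667° lat → SW at lon 169.5°, lat 24.8333°.
Cell spans 0.0833333° lon × 0.0416667° lat.
west 169.5000° E, east 169.5833° E.

169.5000° E, 169.5833° E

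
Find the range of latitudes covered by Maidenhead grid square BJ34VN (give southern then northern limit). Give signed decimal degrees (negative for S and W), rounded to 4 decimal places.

4.5417, 4.5833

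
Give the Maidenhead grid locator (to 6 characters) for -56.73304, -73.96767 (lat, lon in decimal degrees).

FD33ag

Offset from 180°W / 90°S: lon 106.0323°, lat 33.2670°.
Field (20°×10°, letters A–R): 106.0323/20 → 5 → F, 33.2670/10 → 3 → D; chars FD.
Square (2°×1°, digits 0–9): 6.0323/2 → 3, 3.2670/1 → 3; chars 33.
Subsquare (5′×2.5′, letters a–x): 0.0323/0.0833333 → 0 → a, 0.2670/0.0416667 → 6 → g; chars ag.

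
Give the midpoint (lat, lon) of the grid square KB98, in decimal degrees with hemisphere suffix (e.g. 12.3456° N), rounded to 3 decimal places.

71.500° S, 39.000° E

Field K=10, B=1: +10·20° lon, +1·10° lat → SW at lon 20°, lat -80°.
Square 9, 8: +9·2° lon, +8·1° lat → SW at lon 38°, lat -72°.
Cell spans 2° lon × 1° lat. Centre is SW corner plus half of each.
latitude 71.500° S, longitude 39.000° E.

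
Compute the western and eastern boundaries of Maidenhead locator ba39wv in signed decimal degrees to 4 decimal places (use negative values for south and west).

-152.1667, -152.0833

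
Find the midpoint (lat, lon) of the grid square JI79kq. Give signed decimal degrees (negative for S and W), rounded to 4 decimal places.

Field J=9, I=8: +9·20° lon, +8·10° lat → SW at lon 0°, lat -10°.
Square 7, 9: +7·2° lon, +9·1° lat → SW at lon 14°, lat -1°.
Subsquare k=10, q=16: +10·0.0833333° lon, +16·0.0416667° lat → SW at lon 14.8333°, lat -0.333333°.
Cell spans 0.0833333° lon × 0.0416667° lat. Centre is SW corner plus half of each.
latitude -0.3125, longitude 14.8750.

-0.3125, 14.8750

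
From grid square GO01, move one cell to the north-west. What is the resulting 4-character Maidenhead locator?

FO92

Longitude square 0; −1 → -1, wraps to 9, carry into field.
Longitude field G = 6; −1 → 5 = F.
Latitude square 1; +1 → 2.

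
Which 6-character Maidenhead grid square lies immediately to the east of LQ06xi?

Longitude subsquare x = 23; +1 → 24, wraps to 0 = a, carry into square.
Longitude square 0; +1 → 1.
The latitude characters are unchanged.

LQ16ai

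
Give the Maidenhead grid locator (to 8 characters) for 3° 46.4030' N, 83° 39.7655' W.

EJ83es05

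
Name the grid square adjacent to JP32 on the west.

JP22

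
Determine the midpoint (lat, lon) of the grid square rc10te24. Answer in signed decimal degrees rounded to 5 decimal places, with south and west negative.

Field R=17, C=2: +17·20° lon, +2·10° lat → SW at lon 160°, lat -70°.
Square 1, 0: +1·2° lon, +0·1° lat → SW at lon 162°, lat -70°.
Subsquare t=19, e=4: +19·0.0833333° lon, +4·0.0416667° lat → SW at lon 163.583°, lat -69.8333°.
Extended square 2, 4: +2·0.00833333° lon, +4·0.00416667° lat → SW at lon 163.6°, lat -69.8167°.
Cell spans 0.00833333° lon × 0.00416667° lat. Centre is SW corner plus half of each.
latitude -69.81458, longitude 163.60417.

-69.81458, 163.60417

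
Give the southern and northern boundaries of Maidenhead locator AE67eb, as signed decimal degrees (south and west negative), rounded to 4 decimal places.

-42.9583, -42.9167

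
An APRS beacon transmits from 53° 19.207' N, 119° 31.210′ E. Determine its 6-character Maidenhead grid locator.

Shift to the Maidenhead origin (180°W, 90°S): lon 299.5202, lat 143.3201.
Field: lon ⌊299.5202/20⌋ = 14 → O; lat ⌊143.3201/10⌋ = 14 → O.
Square: lon ⌊19.5202/2⌋ = 9; lat ⌊3.3201/1⌋ = 3.
Subsquare: lon ⌊1.5202/0.0833333⌋ = 18 → s; lat ⌊0.3201/0.0416667⌋ = 7 → h.

OO93sh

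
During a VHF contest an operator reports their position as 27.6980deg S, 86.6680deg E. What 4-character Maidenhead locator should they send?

NG32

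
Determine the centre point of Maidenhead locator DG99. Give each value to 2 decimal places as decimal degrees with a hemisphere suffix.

20.50° S, 101.00° W

Field D=3, G=6: +3·20° lon, +6·10° lat → SW at lon -120°, lat -30°.
Square 9, 9: +9·2° lon, +9·1° lat → SW at lon -102°, lat -21°.
Cell spans 2° lon × 1° lat. Centre is SW corner plus half of each.
latitude 20.50° S, longitude 101.00° W.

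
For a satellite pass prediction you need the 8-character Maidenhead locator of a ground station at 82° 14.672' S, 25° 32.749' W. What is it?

HA77fs41

Shift to the Maidenhead origin (180°W, 90°S): lon 154.45418, lat 7.75547.
Field (20°×10°, letters A–R): 154.45418/20 → 7 → H, 7.75547/10 → 0 → A; chars HA.
Square (2°×1°, digits 0–9): 14.45418/2 → 7, 7.75547/1 → 7; chars 77.
Subsquare (5′×2.5′, letters a–x): 0.45418/0.0833333 → 5 → f, 0.75547/0.0416667 → 18 → s; chars fs.
Extended square (30″×15″, digits 0–9): 0.03752/0.00833333 → 4, 0.00547/0.00416667 → 1; chars 41.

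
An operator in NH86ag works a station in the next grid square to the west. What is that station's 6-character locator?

Longitude subsquare a = 0; −1 → -1, wraps to 23 = x, carry into square.
Longitude square 8; −1 → 7.
The latitude characters are unchanged.

NH76xg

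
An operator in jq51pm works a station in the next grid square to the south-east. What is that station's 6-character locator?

Longitude subsquare p = 15; +1 → 16 = q.
Latitude subsquare m = 12; −1 → 11 = l.

JQ51ql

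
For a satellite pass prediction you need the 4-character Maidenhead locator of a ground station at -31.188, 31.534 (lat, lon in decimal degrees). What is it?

KF58

Add 180° to longitude and 90° to latitude: 211.53, 58.81.
Field: 211.53/20 → 10 → K, 58.81/10 → 5 → F; chars KF.
Square: 11.53/2 → 5, 8.81/1 → 8; chars 58.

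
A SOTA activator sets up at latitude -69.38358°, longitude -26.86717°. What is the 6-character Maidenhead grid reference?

HC60no

Add 180° to longitude and 90° to latitude: 153.1328, 20.6164.
Field (20°×10°, letters A–R): 153.1328/20 → 7 → H, 20.6164/10 → 2 → C; chars HC.
Square (2°×1°, digits 0–9): 13.1328/2 → 6, 0.6164/1 → 0; chars 60.
Subsquare (5′×2.5′, letters a–x): 1.1328/0.0833333 → 13 → n, 0.6164/0.0416667 → 14 → o; chars no.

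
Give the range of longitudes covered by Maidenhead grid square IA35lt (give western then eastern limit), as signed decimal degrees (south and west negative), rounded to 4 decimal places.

Field I=8, A=0: +8·20° lon, +0·10° lat → SW at lon -20°, lat -90°.
Square 3, 5: +3·2° lon, +5·1° lat → SW at lon -14°, lat -85°.
Subsquare l=11, t=19: +11·0.0833333° lon, +19·0.0416667° lat → SW at lon -13.0833°, lat -84.2083°.
Cell spans 0.0833333° lon × 0.0416667° lat.
west -13.0833, east -13.0000.

-13.0833, -13.0000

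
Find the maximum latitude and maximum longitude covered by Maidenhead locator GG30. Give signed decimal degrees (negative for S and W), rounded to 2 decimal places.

-29.00, -52.00

Field G=6, G=6: +6·20° lon, +6·10° lat → SW at lon -60°, lat -30°.
Square 3, 0: +3·2° lon, +0·1° lat → SW at lon -54°, lat -30°.
Cell spans 2° lon × 1° lat. NE corner is SW corner plus one full cell.
latitude -29.00, longitude -52.00.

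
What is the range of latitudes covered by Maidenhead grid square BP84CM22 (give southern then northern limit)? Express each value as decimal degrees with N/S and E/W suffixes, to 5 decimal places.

Field B=1, P=15: +1·20° lon, +15·10° lat → SW at lon -160°, lat 60°.
Square 8, 4: +8·2° lon, +4·1° lat → SW at lon -144°, lat 64°.
Subsquare c=2, m=12: +2·0.0833333° lon, +12·0.0416667° lat → SW at lon -143.833°, lat 64.5°.
Extended square 2, 2: +2·0.00833333° lon, +2·0.00416667° lat → SW at lon -143.817°, lat 64.5083°.
Cell spans 0.00833333° lon × 0.00416667° lat.
south 64.50833° N, north 64.51250° N.

64.50833° N, 64.51250° N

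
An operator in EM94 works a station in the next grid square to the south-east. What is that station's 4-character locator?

FM03

Longitude square 9; +1 → 10, wraps to 0, carry into field.
Longitude field E = 4; +1 → 5 = F.
Latitude square 4; −1 → 3.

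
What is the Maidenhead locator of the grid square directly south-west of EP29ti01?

Longitude extended square 0; −1 → -1, wraps to 9, carry into subsquare.
Longitude subsquare t = 19; −1 → 18 = s.
Latitude extended square 1; −1 → 0.

EP29si90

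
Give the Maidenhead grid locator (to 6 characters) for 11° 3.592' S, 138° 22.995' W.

Shift to the Maidenhead origin (180°W, 90°S): lon 41.6167, lat 78.9401.
Field: lon ⌊41.6167/20⌋ = 2 → C; lat ⌊78.9401/10⌋ = 7 → H.
Square: lon ⌊1.6167/2⌋ = 0; lat ⌊8.9401/1⌋ = 8.
Subsquare: lon ⌊1.6167/0.0833333⌋ = 19 → t; lat ⌊0.9401/0.0416667⌋ = 22 → w.

CH08tw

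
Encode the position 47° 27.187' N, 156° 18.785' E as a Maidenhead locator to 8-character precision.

Offset from 180°W / 90°S: lon 336.31308°, lat 137.45312°.
Field: lon ⌊336.31308/20⌋ = 16 → Q; lat ⌊137.45312/10⌋ = 13 → N.
Square: lon ⌊16.31308/2⌋ = 8; lat ⌊7.45312/1⌋ = 7.
Subsquare: lon ⌊0.31308/0.0833333⌋ = 3 → d; lat ⌊0.45312/0.0416667⌋ = 10 → k.
Extended square: lon ⌊0.06308/0.00833333⌋ = 7; lat ⌊0.03645/0.00416667⌋ = 8.

QN87dk78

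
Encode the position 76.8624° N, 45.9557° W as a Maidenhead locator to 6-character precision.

GQ76au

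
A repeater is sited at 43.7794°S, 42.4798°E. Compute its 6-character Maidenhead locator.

LE16ff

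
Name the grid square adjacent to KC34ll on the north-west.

KC34km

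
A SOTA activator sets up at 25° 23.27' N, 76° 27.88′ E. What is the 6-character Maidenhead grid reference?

ML85fj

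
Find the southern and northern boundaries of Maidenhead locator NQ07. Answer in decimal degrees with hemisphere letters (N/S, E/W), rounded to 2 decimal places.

77.00° N, 78.00° N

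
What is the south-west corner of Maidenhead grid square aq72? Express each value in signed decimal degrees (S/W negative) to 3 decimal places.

72.000, -166.000

Field A=0, Q=16: +0·20° lon, +16·10° lat → SW at lon -180°, lat 70°.
Square 7, 2: +7·2° lon, +2·1° lat → SW at lon -166°, lat 72°.
latitude 72.000, longitude -166.000.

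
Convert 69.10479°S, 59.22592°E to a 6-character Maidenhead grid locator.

LC90ov

Shift to the Maidenhead origin (180°W, 90°S): lon 239.2259, lat 20.8952.
Field (20°×10°, letters A–R): 239.2259/20 → 11 → L, 20.8952/10 → 2 → C; chars LC.
Square (2°×1°, digits 0–9): 19.2259/2 → 9, 0.8952/1 → 0; chars 90.
Subsquare (5′×2.5′, letters a–x): 1.2259/0.0833333 → 14 → o, 0.8952/0.0416667 → 21 → v; chars ov.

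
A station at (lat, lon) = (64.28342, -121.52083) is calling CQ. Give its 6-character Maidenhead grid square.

CP94fg

Shift to the Maidenhead origin (180°W, 90°S): lon 58.4792, lat 154.2834.
Field (20°×10°, letters A–R): lon ⌊58.4792/20⌋ = 2 → C; lat ⌊154.2834/10⌋ = 15 → P.
Square (2°×1°, digits 0–9): lon ⌊18.4792/2⌋ = 9; lat ⌊4.2834/1⌋ = 4.
Subsquare (5′×2.5′, letters a–x): lon ⌊0.4792/0.0833333⌋ = 5 → f; lat ⌊0.2834/0.0416667⌋ = 6 → g.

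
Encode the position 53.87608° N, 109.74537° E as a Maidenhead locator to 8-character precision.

Shift to the Maidenhead origin (180°W, 90°S): lon 289.74537, lat 143.87608.
Field: 289.74537/20 → 14 → O, 143.87608/10 → 14 → O; chars OO.
Square: 9.74537/2 → 4, 3.87608/1 → 3; chars 43.
Subsquare: 1.74537/0.0833333 → 20 → u, 0.87608/0.0416667 → 21 → v; chars uv.
Extended square: 0.07870/0.00833333 → 9, 0.00108/0.00416667 → 0; chars 90.

OO43uv90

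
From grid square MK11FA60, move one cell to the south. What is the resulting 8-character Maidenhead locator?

Latitude extended square 0; −1 → -1, wraps to 9, carry into subsquare.
Latitude subsquare a = 0; −1 → -1, wraps to 23 = x, carry into square.
Latitude square 1; −1 → 0.
The longitude characters are unchanged.

MK10fx69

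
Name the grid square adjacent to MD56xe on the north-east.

MD66af

Longitude subsquare x = 23; +1 → 24, wraps to 0 = a, carry into square.
Longitude square 5; +1 → 6.
Latitude subsquare e = 4; +1 → 5 = f.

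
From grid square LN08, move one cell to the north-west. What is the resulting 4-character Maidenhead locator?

KN99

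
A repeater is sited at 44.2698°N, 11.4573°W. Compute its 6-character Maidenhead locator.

Add 180° to longitude and 90° to latitude: 168.5427, 134.2698.
Field (20°×10°, letters A–R): lon ⌊168.5427/20⌋ = 8 → I; lat ⌊134.2698/10⌋ = 13 → N.
Square (2°×1°, digits 0–9): lon ⌊8.5427/2⌋ = 4; lat ⌊4.2698/1⌋ = 4.
Subsquare (5′×2.5′, letters a–x): lon ⌊0.5427/0.0833333⌋ = 6 → g; lat ⌊0.2698/0.0416667⌋ = 6 → g.

IN44gg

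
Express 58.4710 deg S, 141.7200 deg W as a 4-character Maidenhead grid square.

BD91

Add 180° to longitude and 90° to latitude: 38.28, 31.53.
Field: lon ⌊38.28/20⌋ = 1 → B; lat ⌊31.53/10⌋ = 3 → D.
Square: lon ⌊18.28/2⌋ = 9; lat ⌊1.53/1⌋ = 1.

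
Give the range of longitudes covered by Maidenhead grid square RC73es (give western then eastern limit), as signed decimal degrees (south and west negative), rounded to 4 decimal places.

174.3333, 174.4167

Field R=17, C=2: +17·20° lon, +2·10° lat → SW at lon 160°, lat -70°.
Square 7, 3: +7·2° lon, +3·1° lat → SW at lon 174°, lat -67°.
Subsquare e=4, s=18: +4·0.0833333° lon, +18·0.0416667° lat → SW at lon 174.333°, lat -66.25°.
Cell spans 0.0833333° lon × 0.0416667° lat.
west 174.3333, east 174.4167.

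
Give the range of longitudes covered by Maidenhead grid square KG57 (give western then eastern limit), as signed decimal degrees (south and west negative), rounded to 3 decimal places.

30.000, 32.000

Field K=10, G=6: +10·20° lon, +6·10° lat → SW at lon 20°, lat -30°.
Square 5, 7: +5·2° lon, +7·1° lat → SW at lon 30°, lat -23°.
Cell spans 2° lon × 1° lat.
west 30.000, east 32.000.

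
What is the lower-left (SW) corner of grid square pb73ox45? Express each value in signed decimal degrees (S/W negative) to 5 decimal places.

Field P=15, B=1: +15·20° lon, +1·10° lat → SW at lon 120°, lat -80°.
Square 7, 3: +7·2° lon, +3·1° lat → SW at lon 134°, lat -77°.
Subsquare o=14, x=23: +14·0.0833333° lon, +23·0.0416667° lat → SW at lon 135.167°, lat -76.0417°.
Extended square 4, 5: +4·0.00833333° lon, +5·0.00416667° lat → SW at lon 135.2°, lat -76.0208°.
latitude -76.02083, longitude 135.20000.

-76.02083, 135.20000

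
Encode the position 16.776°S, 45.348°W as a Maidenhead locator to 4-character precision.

GH73

Shift to the Maidenhead origin (180°W, 90°S): lon 134.65, lat 73.22.
Field: lon ⌊134.65/20⌋ = 6 → G; lat ⌊73.22/10⌋ = 7 → H.
Square: lon ⌊14.65/2⌋ = 7; lat ⌊3.22/1⌋ = 3.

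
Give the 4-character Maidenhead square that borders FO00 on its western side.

EO90

Longitude square 0; −1 → -1, wraps to 9, carry into field.
Longitude field F = 5; −1 → 4 = E.
The latitude characters are unchanged.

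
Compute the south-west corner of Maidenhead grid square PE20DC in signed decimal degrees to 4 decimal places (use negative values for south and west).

-49.9167, 124.2500

Field P=15, E=4: +15·20° lon, +4·10° lat → SW at lon 120°, lat -50°.
Square 2, 0: +2·2° lon, +0·1° lat → SW at lon 124°, lat -50°.
Subsquare d=3, c=2: +3·0.0833333° lon, +2·0.0416667° lat → SW at lon 124.25°, lat -49.9167°.
latitude -49.9167, longitude 124.2500.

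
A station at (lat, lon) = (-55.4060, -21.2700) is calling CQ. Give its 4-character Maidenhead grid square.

Offset from 180°W / 90°S: lon 158.73°, lat 34.59°.
Field (20°×10°, letters A–R): lon ⌊158.73/20⌋ = 7 → H; lat ⌊34.59/10⌋ = 3 → D.
Square (2°×1°, digits 0–9): lon ⌊18.73/2⌋ = 9; lat ⌊4.59/1⌋ = 4.

HD94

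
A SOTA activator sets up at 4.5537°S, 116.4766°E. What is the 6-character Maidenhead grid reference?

OI85fk

Add 180° to longitude and 90° to latitude: 296.4766, 85.4463.
Field: lon ⌊296.4766/20⌋ = 14 → O; lat ⌊85.4463/10⌋ = 8 → I.
Square: lon ⌊16.4766/2⌋ = 8; lat ⌊5.4463/1⌋ = 5.
Subsquare: lon ⌊0.4766/0.0833333⌋ = 5 → f; lat ⌊0.4463/0.0416667⌋ = 10 → k.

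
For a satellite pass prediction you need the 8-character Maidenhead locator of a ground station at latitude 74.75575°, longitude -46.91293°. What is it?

GQ64ns01

Shift to the Maidenhead origin (180°W, 90°S): lon 133.08707, lat 164.75575.
Field: 133.08707/20 → 6 → G, 164.75575/10 → 16 → Q; chars GQ.
Square: 13.08707/2 → 6, 4.75575/1 → 4; chars 64.
Subsquare: 1.08707/0.0833333 → 13 → n, 0.75575/0.0416667 → 18 → s; chars ns.
Extended square: 0.00374/0.00833333 → 0, 0.00575/0.00416667 → 1; chars 01.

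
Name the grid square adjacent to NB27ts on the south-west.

NB27sr

Longitude subsquare t = 19; −1 → 18 = s.
Latitude subsquare s = 18; −1 → 17 = r.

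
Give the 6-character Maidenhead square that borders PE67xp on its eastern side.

PE77ap

Longitude subsquare x = 23; +1 → 24, wraps to 0 = a, carry into square.
Longitude square 6; +1 → 7.
The latitude characters are unchanged.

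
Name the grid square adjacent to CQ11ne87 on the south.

CQ11ne86

Latitude extended square 7; −1 → 6.
The longitude characters are unchanged.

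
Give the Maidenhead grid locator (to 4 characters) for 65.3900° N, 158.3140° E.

Shift to the Maidenhead origin (180°W, 90°S): lon 338.31, lat 155.39.
Field: 338.31/20 → 16 → Q, 155.39/10 → 15 → P; chars QP.
Square: 18.31/2 → 9, 5.39/1 → 5; chars 95.

QP95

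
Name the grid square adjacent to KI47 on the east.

KI57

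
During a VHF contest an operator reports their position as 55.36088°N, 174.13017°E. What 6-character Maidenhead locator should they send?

RO75bi

Offset from 180°W / 90°S: lon 354.1302°, lat 145.3609°.
Field (20°×10°, letters A–R): 354.1302/20 → 17 → R, 145.3609/10 → 14 → O; chars RO.
Square (2°×1°, digits 0–9): 14.1302/2 → 7, 5.3609/1 → 5; chars 75.
Subsquare (5′×2.5′, letters a–x): 0.1302/0.0833333 → 1 → b, 0.3609/0.0416667 → 8 → i; chars bi.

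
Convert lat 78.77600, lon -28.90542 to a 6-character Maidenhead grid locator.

Offset from 180°W / 90°S: lon 151.0946°, lat 168.7760°.
Field: lon ⌊151.0946/20⌋ = 7 → H; lat ⌊168.7760/10⌋ = 16 → Q.
Square: lon ⌊11.0946/2⌋ = 5; lat ⌊8.7760/1⌋ = 8.
Subsquare: lon ⌊1.0946/0.0833333⌋ = 13 → n; lat ⌊0.7760/0.0416667⌋ = 18 → s.

HQ58ns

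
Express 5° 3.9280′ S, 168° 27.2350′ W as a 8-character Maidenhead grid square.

Shift to the Maidenhead origin (180°W, 90°S): lon 11.54608, lat 84.93453.
Field (20°×10°, letters A–R): 11.54608/20 → 0 → A, 84.93453/10 → 8 → I; chars AI.
Square (2°×1°, digits 0–9): 11.54608/2 → 5, 4.93453/1 → 4; chars 54.
Subsquare (5′×2.5′, letters a–x): 1.54608/0.0833333 → 18 → s, 0.93453/0.0416667 → 22 → w; chars sw.
Extended square (30″×15″, digits 0–9): 0.04608/0.00833333 → 5, 0.01787/0.00416667 → 4; chars 54.

AI54sw54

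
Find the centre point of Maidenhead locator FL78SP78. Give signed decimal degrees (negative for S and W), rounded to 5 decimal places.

28.66042, -64.43750

Field F=5, L=11: +5·20° lon, +11·10° lat → SW at lon -80°, lat 20°.
Square 7, 8: +7·2° lon, +8·1° lat → SW at lon -66°, lat 28°.
Subsquare s=18, p=15: +18·0.0833333° lon, +15·0.0416667° lat → SW at lon -64.5°, lat 28.625°.
Extended square 7, 8: +7·0.00833333° lon, +8·0.00416667° lat → SW at lon -64.4417°, lat 28.6583°.
Cell spans 0.00833333° lon × 0.00416667° lat. Centre is SW corner plus half of each.
latitude 28.66042, longitude -64.43750.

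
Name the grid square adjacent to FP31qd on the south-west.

FP31pc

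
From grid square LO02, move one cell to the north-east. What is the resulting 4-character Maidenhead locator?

LO13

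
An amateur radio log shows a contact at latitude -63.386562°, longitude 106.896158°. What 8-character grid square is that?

Offset from 180°W / 90°S: lon 286.89616°, lat 26.61344°.
Field: lon ⌊286.89616/20⌋ = 14 → O; lat ⌊26.61344/10⌋ = 2 → C.
Square: lon ⌊6.89616/2⌋ = 3; lat ⌊6.61344/1⌋ = 6.
Subsquare: lon ⌊0.89616/0.0833333⌋ = 10 → k; lat ⌊0.61344/0.0416667⌋ = 14 → o.
Extended square: lon ⌊0.06282/0.00833333⌋ = 7; lat ⌊0.03010/0.00416667⌋ = 7.

OC36ko77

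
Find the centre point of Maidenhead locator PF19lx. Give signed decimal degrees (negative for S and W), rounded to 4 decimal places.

-30.0208, 122.9583

Field P=15, F=5: +15·20° lon, +5·10° lat → SW at lon 120°, lat -40°.
Square 1, 9: +1·2° lon, +9·1° lat → SW at lon 122°, lat -31°.
Subsquare l=11, x=23: +11·0.0833333° lon, +23·0.0416667° lat → SW at lon 122.917°, lat -30.0417°.
Cell spans 0.0833333° lon × 0.0416667° lat. Centre is SW corner plus half of each.
latitude -30.0208, longitude 122.9583.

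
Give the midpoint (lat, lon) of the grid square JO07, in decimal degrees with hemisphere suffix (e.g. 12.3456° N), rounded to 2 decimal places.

Field J=9, O=14: +9·20° lon, +14·10° lat → SW at lon 0°, lat 50°.
Square 0, 7: +0·2° lon, +7·1° lat → SW at lon 0°, lat 57°.
Cell spans 2° lon × 1° lat. Centre is SW corner plus half of each.
latitude 57.50° N, longitude 1.00° E.

57.50° N, 1.00° E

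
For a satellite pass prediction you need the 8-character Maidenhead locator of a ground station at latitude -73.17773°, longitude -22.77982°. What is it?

HB86ot67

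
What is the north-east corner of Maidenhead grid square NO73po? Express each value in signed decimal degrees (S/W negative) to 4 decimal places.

Field N=13, O=14: +13·20° lon, +14·10° lat → SW at lon 80°, lat 50°.
Square 7, 3: +7·2° lon, +3·1° lat → SW at lon 94°, lat 53°.
Subsquare p=15, o=14: +15·0.0833333° lon, +14·0.0416667° lat → SW at lon 95.25°, lat 53.5833°.
Cell spans 0.0833333° lon × 0.0416667° lat. NE corner is SW corner plus one full cell.
latitude 53.6250, longitude 95.3333.

53.6250, 95.3333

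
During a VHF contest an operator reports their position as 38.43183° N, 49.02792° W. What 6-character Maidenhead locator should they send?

Offset from 180°W / 90°S: lon 130.9721°, lat 128.4318°.
Field (20°×10°, letters A–R): 130.9721/20 → 6 → G, 128.4318/10 → 12 → M; chars GM.
Square (2°×1°, digits 0–9): 10.9721/2 → 5, 8.4318/1 → 8; chars 58.
Subsquare (5′×2.5′, letters a–x): 0.9721/0.0833333 → 11 → l, 0.4318/0.0416667 → 10 → k; chars lk.

GM58lk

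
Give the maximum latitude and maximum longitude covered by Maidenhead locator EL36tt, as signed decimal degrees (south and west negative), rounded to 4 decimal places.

26.8333, -92.3333

Field E=4, L=11: +4·20° lon, +11·10° lat → SW at lon -100°, lat 20°.
Square 3, 6: +3·2° lon, +6·1° lat → SW at lon -94°, lat 26°.
Subsquare t=19, t=19: +19·0.0833333° lon, +19·0.0416667° lat → SW at lon -92.4167°, lat 26.7917°.
Cell spans 0.0833333° lon × 0.0416667° lat. NE corner is SW corner plus one full cell.
latitude 26.8333, longitude -92.3333.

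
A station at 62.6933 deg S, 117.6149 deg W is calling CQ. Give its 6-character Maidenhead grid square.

Add 180° to longitude and 90° to latitude: 62.3851, 27.3067.
Field (20°×10°, letters A–R): 62.3851/20 → 3 → D, 27.3067/10 → 2 → C; chars DC.
Square (2°×1°, digits 0–9): 2.3851/2 → 1, 7.3067/1 → 7; chars 17.
Subsquare (5′×2.5′, letters a–x): 0.3851/0.0833333 → 4 → e, 0.3067/0.0416667 → 7 → h; chars eh.

DC17eh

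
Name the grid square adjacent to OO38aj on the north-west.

OO28xk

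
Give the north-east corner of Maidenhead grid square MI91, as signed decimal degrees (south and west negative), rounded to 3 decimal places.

Field M=12, I=8: +12·20° lon, +8·10° lat → SW at lon 60°, lat -10°.
Square 9, 1: +9·2° lon, +1·1° lat → SW at lon 78°, lat -9°.
Cell spans 2° lon × 1° lat. NE corner is SW corner plus one full cell.
latitude -8.000, longitude 80.000.

-8.000, 80.000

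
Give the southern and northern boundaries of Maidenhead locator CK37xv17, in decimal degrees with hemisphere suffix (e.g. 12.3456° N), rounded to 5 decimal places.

Field C=2, K=10: +2·20° lon, +10·10° lat → SW at lon -140°, lat 10°.
Square 3, 7: +3·2° lon, +7·1° lat → SW at lon -134°, lat 17°.
Subsquare x=23, v=21: +23·0.0833333° lon, +21·0.0416667° lat → SW at lon -132.083°, lat 17.875°.
Extended square 1, 7: +1·0.00833333° lon, +7·0.00416667° lat → SW at lon -132.075°, lat 17.9042°.
Cell spans 0.00833333° lon × 0.00416667° lat.
south 17.90417° N, north 17.90833° N.

17.90417° N, 17.90833° N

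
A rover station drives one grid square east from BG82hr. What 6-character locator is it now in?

Longitude subsquare h = 7; +1 → 8 = i.
The latitude characters are unchanged.

BG82ir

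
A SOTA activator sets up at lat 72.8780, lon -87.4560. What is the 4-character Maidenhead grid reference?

EQ62

Shift to the Maidenhead origin (180°W, 90°S): lon 92.54, lat 162.88.
Field: 92.54/20 → 4 → E, 162.88/10 → 16 → Q; chars EQ.
Square: 12.54/2 → 6, 2.88/1 → 2; chars 62.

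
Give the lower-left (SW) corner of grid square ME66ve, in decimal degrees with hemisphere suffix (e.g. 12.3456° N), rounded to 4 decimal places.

Field M=12, E=4: +12·20° lon, +4·10° lat → SW at lon 60°, lat -50°.
Square 6, 6: +6·2° lon, +6·1° lat → SW at lon 72°, lat -44°.
Subsquare v=21, e=4: +21·0.0833333° lon, +4·0.0416667° lat → SW at lon 73.75°, lat -43.8333°.
latitude 43.8333° S, longitude 73.7500° E.

43.8333° S, 73.7500° E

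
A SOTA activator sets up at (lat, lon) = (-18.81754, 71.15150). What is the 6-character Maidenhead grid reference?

Offset from 180°W / 90°S: lon 251.1515°, lat 71.1825°.
Field: lon ⌊251.1515/20⌋ = 12 → M; lat ⌊71.1825/10⌋ = 7 → H.
Square: lon ⌊11.1515/2⌋ = 5; lat ⌊1.1825/1⌋ = 1.
Subsquare: lon ⌊1.1515/0.0833333⌋ = 13 → n; lat ⌊0.1825/0.0416667⌋ = 4 → e.

MH51ne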